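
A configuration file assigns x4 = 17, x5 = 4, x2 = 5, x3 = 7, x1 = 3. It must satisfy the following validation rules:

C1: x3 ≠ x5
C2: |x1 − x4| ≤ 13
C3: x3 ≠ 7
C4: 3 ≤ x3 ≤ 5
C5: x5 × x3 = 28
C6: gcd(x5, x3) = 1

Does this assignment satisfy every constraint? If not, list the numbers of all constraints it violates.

The assignment fails constraints 2, 3, 4.

C1: x3 = 7, x5 = 4; distinct  yes
C2: |3 − 17| = 14; 14 > 13, exceeds bound 13  no
C3: x3 = 7, but 7 is required to differ  no
C4: x3 = 7 is outside [3, 5]  no
C5: x5 × x3 = 4 × 7 = 28  yes
C6: gcd(4, 7) = 1  yes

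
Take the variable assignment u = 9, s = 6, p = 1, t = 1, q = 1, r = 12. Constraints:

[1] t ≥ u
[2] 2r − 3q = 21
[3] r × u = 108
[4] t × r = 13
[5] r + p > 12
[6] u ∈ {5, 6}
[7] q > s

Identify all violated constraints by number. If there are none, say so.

[1] t = 1, u = 9; 1 < 9 (want ≥) — fails.
[2] 2r − 3q = 2(12) − 3(1) = 21 — holds.
[3] r × u = 12 × 9 = 108 — holds.
[4] t × r = 1 × 12 = 12, not 13 — fails.
[5] r + p = 12 + 1 = 13; 13 > 12 — holds.
[6] u = 9 is not in {5, 6} — fails.
[7] q = 1, s = 6; 1 ≤ 6 (want >) — fails.

Constraints 1, 4, 6, and 7 are violated.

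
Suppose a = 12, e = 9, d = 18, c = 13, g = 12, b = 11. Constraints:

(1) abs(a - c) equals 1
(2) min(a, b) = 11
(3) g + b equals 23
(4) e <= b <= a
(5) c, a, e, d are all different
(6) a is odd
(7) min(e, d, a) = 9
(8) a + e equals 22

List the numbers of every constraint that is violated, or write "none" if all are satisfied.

The assignment fails constraints 6, 8.

(1) abs(12 - 13) = 1 — holds.
(2) min(12, 11) = 11 — holds.
(3) g + b = 12 + 11 = 23 — holds.
(4) values 9 <= 11 <= 12 — holds.
(5) values 13, 12, 9, 18 are pairwise distinct — holds.
(6) a = 12 is even — fails.
(7) min(9, 18, 12) = 9 — holds.
(8) a + e = 12 + 9 = 21, not 22 — fails.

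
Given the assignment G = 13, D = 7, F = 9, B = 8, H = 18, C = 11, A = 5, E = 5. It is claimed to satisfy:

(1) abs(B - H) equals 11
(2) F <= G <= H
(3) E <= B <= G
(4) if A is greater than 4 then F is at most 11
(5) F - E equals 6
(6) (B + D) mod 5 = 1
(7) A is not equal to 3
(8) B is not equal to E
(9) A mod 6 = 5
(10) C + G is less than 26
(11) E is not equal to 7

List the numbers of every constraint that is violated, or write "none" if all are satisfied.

No — constraints 1, 5, and 6 are not satisfied.

(1) abs(8 - 18) = 10, not 11 — does not hold.
(2) values 9 <= 13 <= 18 — holds.
(3) values 5 <= 8 <= 13 — holds.
(4) A = 5 > 4, so we need F ≤ 11; F = 9 ≤ 11 — holds.
(5) F - E = 9 - 5 = 4, not 6 — does not hold.
(6) B + D = 15; 15 mod 5 = 0, not 1 — does not hold.
(7) A = 5, and 5 ≠ 3 — holds.
(8) B = 8, E = 5; distinct — holds.
(9) 5 mod 6 = 5 — holds.
(10) C + G = 11 + 13 = 24; 24 < 26 — holds.
(11) E = 5, and 5 ≠ 7 — holds.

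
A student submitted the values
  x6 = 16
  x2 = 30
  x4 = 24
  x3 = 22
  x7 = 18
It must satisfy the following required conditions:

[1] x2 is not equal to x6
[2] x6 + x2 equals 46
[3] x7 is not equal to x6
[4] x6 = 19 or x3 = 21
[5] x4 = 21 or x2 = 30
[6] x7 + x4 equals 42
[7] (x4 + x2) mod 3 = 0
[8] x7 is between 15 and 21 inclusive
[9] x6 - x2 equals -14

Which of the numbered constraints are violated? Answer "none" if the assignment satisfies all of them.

Constraint 4 is violated.

[1] x2 = 30, x6 = 16; distinct — OK.
[2] x6 + x2 = 16 + 30 = 46 — OK.
[3] x7 = 18, x6 = 16; distinct — OK.
[4] x6 = 16 ≠ 19 and x3 = 22 ≠ 21; both disjuncts false — violated.
[5] x4 = 24 ≠ 21, but x2 = 30 = 30 (second disjunct) — OK.
[6] x7 + x4 = 18 + 24 = 42 — OK.
[7] x4 + x2 = 54; 54 mod 3 = 0 — OK.
[8] x7 = 18 lies in [15, 21] — OK.
[9] x6 - x2 = 16 - 30 = -14 — OK.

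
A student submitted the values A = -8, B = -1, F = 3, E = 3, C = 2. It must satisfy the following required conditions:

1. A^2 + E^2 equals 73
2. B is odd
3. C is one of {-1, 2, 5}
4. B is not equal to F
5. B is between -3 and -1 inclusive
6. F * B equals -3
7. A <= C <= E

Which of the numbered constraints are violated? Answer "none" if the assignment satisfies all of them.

1. A^2 + E^2 = (-8)^2 + 3^2 = 64 + 9 = 73 — OK.
2. B = -1 is odd — OK.
3. C = 2 is in {-1, 2, 5} — OK.
4. B = -1, F = 3; distinct — OK.
5. B = -1 lies in [-3, -1] — OK.
6. F * B = 3 * (-1) = -3 — OK.
7. values -8 <= 2 <= 3 — OK.

All constraints are satisfied.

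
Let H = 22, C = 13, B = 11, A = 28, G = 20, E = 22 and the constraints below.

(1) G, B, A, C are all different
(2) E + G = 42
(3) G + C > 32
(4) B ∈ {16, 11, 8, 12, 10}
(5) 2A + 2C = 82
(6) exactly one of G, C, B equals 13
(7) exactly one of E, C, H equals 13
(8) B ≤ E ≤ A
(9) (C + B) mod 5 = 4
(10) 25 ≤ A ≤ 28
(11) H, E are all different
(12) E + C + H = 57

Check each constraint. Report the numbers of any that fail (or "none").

(1) values 20, 11, 28, 13 are pairwise distinct — OK.
(2) E + G = 22 + 20 = 42 — OK.
(3) G + C = 20 + 13 = 33; 33 > 32 — OK.
(4) B = 11 is in {16, 11, 8, 12, 10} — OK.
(5) 2A + 2C = 2(28) + 2(13) = 82 — OK.
(6) G=20, C=13, B=11; 1 of them equals 13 — OK.
(7) E=22, C=13, H=22; 1 of them equals 13 — OK.
(8) values 11 ≤ 22 ≤ 28 — OK.
(9) C + B = 24; 24 mod 5 = 4 — OK.
(10) A = 28 lies in [25, 28] — OK.
(11) H = E = 22, not all different — violated.
(12) E + C + H = 22 + 13 + 22 = 57 — OK.

Constraint 11 does not hold.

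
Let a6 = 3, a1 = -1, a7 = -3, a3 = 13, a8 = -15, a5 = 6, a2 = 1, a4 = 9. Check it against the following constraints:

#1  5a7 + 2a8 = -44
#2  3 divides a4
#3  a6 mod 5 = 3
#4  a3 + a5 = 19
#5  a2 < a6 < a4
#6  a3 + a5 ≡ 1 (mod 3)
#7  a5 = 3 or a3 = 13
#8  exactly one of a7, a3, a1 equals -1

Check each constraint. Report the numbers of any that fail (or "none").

Constraint 1 does not hold.

#1 5a7 + 2a8 = 5(-3) + 2(-15) = -45, not -44 — fails.
#2 9 / 3 = 3, so 3 divides 9 — holds.
#3 3 mod 5 = 3 — holds.
#4 a3 + a5 = 13 + 6 = 19 — holds.
#5 values 1 < 3 < 9 — holds.
#6 a3 + a5 = 19; 19 mod 3 = 1 — holds.
#7 a5 = 6 ≠ 3, but a3 = 13 = 13 (second disjunct) — holds.
#8 a7=-3, a3=13, a1=-1; 1 of them equals -1 — holds.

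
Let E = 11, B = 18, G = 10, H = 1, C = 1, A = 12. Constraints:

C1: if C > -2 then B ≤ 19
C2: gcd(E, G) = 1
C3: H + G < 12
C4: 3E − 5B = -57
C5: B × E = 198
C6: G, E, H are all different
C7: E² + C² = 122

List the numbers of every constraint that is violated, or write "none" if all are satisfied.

None — every constraint holds.

C1: C = 1 > -2, so we need B ≤ 19; B = 18 ≤ 19 — satisfied.
C2: gcd(11, 10) = 1 — satisfied.
C3: H + G = 1 + 10 = 11; 11 < 12 — satisfied.
C4: 3E − 5B = 3(11) − 5(18) = -57 — satisfied.
C5: B × E = 18 × 11 = 198 — satisfied.
C6: values 10, 11, 1 are pairwise distinct — satisfied.
C7: E² + C² = 11² + 1² = 121 + 1 = 122 — satisfied.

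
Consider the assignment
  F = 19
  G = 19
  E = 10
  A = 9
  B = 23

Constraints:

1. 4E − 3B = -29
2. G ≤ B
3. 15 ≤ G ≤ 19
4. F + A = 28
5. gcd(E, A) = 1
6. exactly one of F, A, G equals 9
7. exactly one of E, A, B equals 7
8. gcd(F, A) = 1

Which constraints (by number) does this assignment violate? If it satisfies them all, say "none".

Constraint 7 is violated.

1. 4E − 3B = 4(10) − 3(23) = -29  ✓
2. G = 19, B = 23; 19 ≤ 23  ✓
3. G = 19 lies in [15, 19]  ✓
4. F + A = 19 + 9 = 28  ✓
5. gcd(10, 9) = 1  ✓
6. F=19, A=9, G=19; 1 of them equals 9  ✓
7. E=10, A=9, B=23; 0 of them equal 7, not exactly one  ✗
8. gcd(19, 9) = 1  ✓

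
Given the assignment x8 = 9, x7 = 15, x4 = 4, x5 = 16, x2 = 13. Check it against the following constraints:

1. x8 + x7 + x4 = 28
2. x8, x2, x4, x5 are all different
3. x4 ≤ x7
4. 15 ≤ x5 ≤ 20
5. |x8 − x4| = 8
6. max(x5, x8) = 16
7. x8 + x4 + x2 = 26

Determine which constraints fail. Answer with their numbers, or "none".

Constraint 5 does not hold.

1. x8 + x7 + x4 = 9 + 15 + 4 = 28 — holds.
2. values 9, 13, 4, 16 are pairwise distinct — holds.
3. x4 = 4, x7 = 15; 4 ≤ 15 — holds.
4. x5 = 16 lies in [15, 20] — holds.
5. |9 − 4| = 5, not 8 — fails.
6. max(16, 9) = 16 — holds.
7. x8 + x4 + x2 = 9 + 4 + 13 = 26 — holds.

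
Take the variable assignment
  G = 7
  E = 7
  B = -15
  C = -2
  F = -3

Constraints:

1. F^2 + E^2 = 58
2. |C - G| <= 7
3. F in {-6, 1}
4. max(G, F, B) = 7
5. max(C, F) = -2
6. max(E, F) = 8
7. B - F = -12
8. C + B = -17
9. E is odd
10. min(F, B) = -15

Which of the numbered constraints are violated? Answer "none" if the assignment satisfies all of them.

The assignment fails constraints 2, 3, and 6.

1. F^2 + E^2 = (-3)^2 + 7^2 = 9 + 49 = 58  ✔
2. |-2 - 7| = 9; 9 > 7, exceeds bound 7  ✘
3. F = -3 is not in {-6, 1}  ✘
4. max(7, -3, -15) = 7  ✔
5. max(-2, -3) = -2  ✔
6. max(7, -3) = 7, not 8  ✘
7. B - F = -15 - (-3) = -12  ✔
8. C + B = -2 + (-15) = -17  ✔
9. E = 7 is odd  ✔
10. min(-3, -15) = -15  ✔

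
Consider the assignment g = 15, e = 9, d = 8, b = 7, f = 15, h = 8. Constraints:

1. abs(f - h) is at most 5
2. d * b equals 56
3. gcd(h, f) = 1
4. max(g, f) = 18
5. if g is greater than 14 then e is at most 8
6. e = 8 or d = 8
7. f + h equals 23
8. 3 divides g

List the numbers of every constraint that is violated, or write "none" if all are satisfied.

The assignment fails constraints 1, 4, 5.

1. abs(15 - 8) = 7; 7 > 5, exceeds bound 5 — violated.
2. d * b = 8 * 7 = 56 — satisfied.
3. gcd(8, 15) = 1 — satisfied.
4. max(15, 15) = 15, not 18 — violated.
5. g = 15 > 14, so we need e ≤ 8; but e = 9 > 8 — violated.
6. e = 9 ≠ 8, but d = 8 = 8 (second disjunct) — satisfied.
7. f + h = 15 + 8 = 23 — satisfied.
8. 15 / 3 = 5, so 3 divides 15 — satisfied.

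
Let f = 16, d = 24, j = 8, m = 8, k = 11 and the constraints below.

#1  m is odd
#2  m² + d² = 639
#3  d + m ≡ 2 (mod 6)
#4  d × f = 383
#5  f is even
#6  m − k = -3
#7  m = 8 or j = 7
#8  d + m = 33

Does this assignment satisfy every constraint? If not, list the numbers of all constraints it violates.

No — constraints 1, 2, 4, 8 are not satisfied.

#1 m = 8 is even — violated.
#2 m² + d² = 8² + 24² = 64 + 576 = 640, not 639 — violated.
#3 d + m = 32; 32 mod 6 = 2 — satisfied.
#4 d × f = 24 × 16 = 384, not 383 — violated.
#5 f = 16 is even — satisfied.
#6 m − k = 8 − 11 = -3 — satisfied.
#7 m = 8 = 8 (first disjunct) — satisfied.
#8 d + m = 24 + 8 = 32, not 33 — violated.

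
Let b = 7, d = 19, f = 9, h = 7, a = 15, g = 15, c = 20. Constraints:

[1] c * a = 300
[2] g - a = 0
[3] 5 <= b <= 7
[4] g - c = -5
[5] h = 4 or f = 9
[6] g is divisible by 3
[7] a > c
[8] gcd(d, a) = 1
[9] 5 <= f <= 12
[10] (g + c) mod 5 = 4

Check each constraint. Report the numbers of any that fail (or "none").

[1] c * a = 20 * 15 = 300 — holds.
[2] g - a = 15 - 15 = 0 — holds.
[3] b = 7 lies in [5, 7] — holds.
[4] g - c = 15 - 20 = -5 — holds.
[5] h = 7 ≠ 4, but f = 9 = 9 (second disjunct) — holds.
[6] 15 / 3 = 5, so 3 divides 15 — holds.
[7] a = 15, c = 20; 15 ≤ 20 (want >) — fails.
[8] gcd(19, 15) = 1 — holds.
[9] f = 9 lies in [5, 12] — holds.
[10] g + c = 35; 35 mod 5 = 0, not 4 — fails.

Constraints 7 and 10 are violated.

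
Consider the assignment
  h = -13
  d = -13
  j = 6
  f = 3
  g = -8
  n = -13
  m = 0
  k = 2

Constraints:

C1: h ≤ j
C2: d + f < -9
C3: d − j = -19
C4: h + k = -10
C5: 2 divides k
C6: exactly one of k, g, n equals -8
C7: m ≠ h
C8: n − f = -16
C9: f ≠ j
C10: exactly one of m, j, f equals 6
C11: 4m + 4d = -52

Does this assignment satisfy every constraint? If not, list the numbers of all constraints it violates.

No — constraint 4 is not satisfied.

C1: h = -13, j = 6; -13 ≤ 6  true
C2: d + f = -13 + 3 = -10; -10 < -9  true
C3: d − j = -13 − 6 = -19  true
C4: h + k = -13 + 2 = -11, not -10  false
C5: 2 / 2 = 1, so 2 divides 2  true
C6: k=2, g=-8, n=-13; 1 of them equals -8  true
C7: m = 0, h = -13; distinct  true
C8: n − f = -13 − 3 = -16  true
C9: f = 3, j = 6; distinct  true
C10: m=0, j=6, f=3; 1 of them equals 6  true
C11: 4m + 4d = 4(0) + 4(-13) = -52  true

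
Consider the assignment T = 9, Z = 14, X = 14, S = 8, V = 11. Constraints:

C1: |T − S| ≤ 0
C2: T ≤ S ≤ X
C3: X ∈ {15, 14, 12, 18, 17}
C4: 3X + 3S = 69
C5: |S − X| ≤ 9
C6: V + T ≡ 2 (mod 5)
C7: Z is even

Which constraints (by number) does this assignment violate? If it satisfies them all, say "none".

C1: |9 − 8| = 1; 1 > 0, exceeds bound 0  fails
C2: values 9, 8, 14; T = 9 is not ≤ S = 8  fails
C3: X = 14 is in {15, 14, 12, 18, 17}  holds
C4: 3X + 3S = 3(14) + 3(8) = 66, not 69  fails
C5: |8 − 14| = 6; 6 ≤ 9  holds
C6: V + T = 20; 20 mod 5 = 0, not 2  fails
C7: Z = 14 is even  holds

Violated: 1, 2, 4, and 6.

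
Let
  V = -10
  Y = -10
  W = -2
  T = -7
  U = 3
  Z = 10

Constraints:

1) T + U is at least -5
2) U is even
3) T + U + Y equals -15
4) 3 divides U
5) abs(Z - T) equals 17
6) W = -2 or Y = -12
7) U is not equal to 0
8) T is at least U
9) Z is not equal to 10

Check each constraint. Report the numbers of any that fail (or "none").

No — constraints 2, 3, 8, and 9 are not satisfied.

1) T + U = -7 + 3 = -4; -4 ≥ -5  holds
2) U = 3 is odd  fails
3) T + U + Y = -7 + 3 + (-10) = -14, not -15  fails
4) 3 / 3 = 1, so 3 divides 3  holds
5) abs(10 - (-7)) = 17  holds
6) W = -2 = -2 (first disjunct)  holds
7) U = 3, and 3 ≠ 0  holds
8) T = -7, U = 3; -7 < 3 (want ≥)  fails
9) Z = 10, but 10 is required to differ  fails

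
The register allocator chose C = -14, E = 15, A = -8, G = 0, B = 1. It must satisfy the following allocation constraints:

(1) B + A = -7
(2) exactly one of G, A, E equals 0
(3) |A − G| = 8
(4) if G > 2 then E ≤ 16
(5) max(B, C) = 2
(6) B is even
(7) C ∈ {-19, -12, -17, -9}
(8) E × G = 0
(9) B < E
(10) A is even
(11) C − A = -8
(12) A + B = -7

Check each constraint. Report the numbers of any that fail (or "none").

Violated: 5, 6, 7, and 11.

(1) B + A = 1 + (-8) = -7  true
(2) G=0, A=-8, E=15; 1 of them equals 0  true
(3) |-8 − 0| = 8  true
(4) G = 0, not > 2; antecedent false, conditional vacuously true  true
(5) max(1, -14) = 1, not 2  false
(6) B = 1 is odd  false
(7) C = -14 is not in {-19, -12, -17, -9}  false
(8) E × G = 15 × 0 = 0  true
(9) B = 1, E = 15; 1 < 15  true
(10) A = -8 is even  true
(11) C − A = -14 − (-8) = -6, not -8  false
(12) A + B = -8 + 1 = -7  true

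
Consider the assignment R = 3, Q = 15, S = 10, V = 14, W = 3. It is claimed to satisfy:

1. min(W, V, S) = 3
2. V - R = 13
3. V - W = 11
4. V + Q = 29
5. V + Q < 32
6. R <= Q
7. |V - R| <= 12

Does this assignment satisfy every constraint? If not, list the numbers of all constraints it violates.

1. min(3, 14, 10) = 3 — OK.
2. V - R = 14 - 3 = 11, not 13 — violated.
3. V - W = 14 - 3 = 11 — OK.
4. V + Q = 14 + 15 = 29 — OK.
5. V + Q = 14 + 15 = 29; 29 < 32 — OK.
6. R = 3, Q = 15; 3 ≤ 15 — OK.
7. |14 - 3| = 11; 11 ≤ 12 — OK.

The assignment fails constraint 2.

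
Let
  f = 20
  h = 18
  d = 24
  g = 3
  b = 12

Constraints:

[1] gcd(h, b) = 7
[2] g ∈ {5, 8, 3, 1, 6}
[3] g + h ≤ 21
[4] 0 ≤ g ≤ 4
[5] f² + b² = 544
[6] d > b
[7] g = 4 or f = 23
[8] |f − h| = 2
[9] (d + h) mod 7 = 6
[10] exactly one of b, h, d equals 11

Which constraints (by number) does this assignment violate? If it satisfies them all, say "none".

Constraints 1, 7, 9, 10 are violated.

[1] gcd(18, 12) = 6, not 7 — fails.
[2] g = 3 is in {5, 8, 3, 1, 6} — holds.
[3] g + h = 3 + 18 = 21; 21 ≤ 21 — holds.
[4] g = 3 lies in [0, 4] — holds.
[5] f² + b² = 20² + 12² = 400 + 144 = 544 — holds.
[6] d = 24, b = 12; 24 > 12 — holds.
[7] g = 3 ≠ 4 and f = 20 ≠ 23; both disjuncts false — fails.
[8] |20 − 18| = 2 — holds.
[9] d + h = 42; 42 mod 7 = 0, not 6 — fails.
[10] b=12, h=18, d=24; 0 of them equal 11, not exactly one — fails.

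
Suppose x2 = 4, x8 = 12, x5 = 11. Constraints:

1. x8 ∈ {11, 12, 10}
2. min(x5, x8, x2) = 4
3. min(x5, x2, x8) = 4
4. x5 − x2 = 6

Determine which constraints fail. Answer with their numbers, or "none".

Constraint 4 does not hold.

1. x8 = 12 is in {11, 12, 10}  yes
2. min(11, 12, 4) = 4  yes
3. min(11, 4, 12) = 4  yes
4. x5 − x2 = 11 − 4 = 7, not 6  no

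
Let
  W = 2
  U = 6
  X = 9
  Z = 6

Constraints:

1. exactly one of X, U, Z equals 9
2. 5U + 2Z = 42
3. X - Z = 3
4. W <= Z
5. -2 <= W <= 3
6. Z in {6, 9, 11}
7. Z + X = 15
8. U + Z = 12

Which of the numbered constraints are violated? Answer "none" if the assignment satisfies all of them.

1. X=9, U=6, Z=6; 1 of them equals 9 — satisfied.
2. 5U + 2Z = 5(6) + 2(6) = 42 — satisfied.
3. X - Z = 9 - 6 = 3 — satisfied.
4. W = 2, Z = 6; 2 ≤ 6 — satisfied.
5. W = 2 lies in [-2, 3] — satisfied.
6. Z = 6 is in {6, 9, 11} — satisfied.
7. Z + X = 6 + 9 = 15 — satisfied.
8. U + Z = 6 + 6 = 12 — satisfied.

The assignment satisfies every constraint.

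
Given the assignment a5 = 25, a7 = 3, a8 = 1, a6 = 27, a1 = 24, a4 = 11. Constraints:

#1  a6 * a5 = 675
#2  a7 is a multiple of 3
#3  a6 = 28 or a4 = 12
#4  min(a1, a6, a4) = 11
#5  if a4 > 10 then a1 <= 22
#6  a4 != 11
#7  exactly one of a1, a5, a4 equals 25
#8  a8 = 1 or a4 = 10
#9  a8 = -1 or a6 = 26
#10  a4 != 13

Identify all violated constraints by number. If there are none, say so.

The assignment fails constraints 3, 5, 6, and 9.

#1 a6 * a5 = 27 * 25 = 675  OK
#2 3 / 3 = 1, so 3 divides 3  OK
#3 a6 = 27 ≠ 28 and a4 = 11 ≠ 12; both disjuncts false  FAIL
#4 min(24, 27, 11) = 11  OK
#5 a4 = 11 > 10, so we need a1 ≤ 22; but a1 = 24 > 22  FAIL
#6 a4 = 11, but 11 is required to differ  FAIL
#7 a1=24, a5=25, a4=11; 1 of them equals 25  OK
#8 a8 = 1 = 1 (first disjunct)  OK
#9 a8 = 1 ≠ -1 and a6 = 27 ≠ 26; both disjuncts false  FAIL
#10 a4 = 11, and 11 ≠ 13  OK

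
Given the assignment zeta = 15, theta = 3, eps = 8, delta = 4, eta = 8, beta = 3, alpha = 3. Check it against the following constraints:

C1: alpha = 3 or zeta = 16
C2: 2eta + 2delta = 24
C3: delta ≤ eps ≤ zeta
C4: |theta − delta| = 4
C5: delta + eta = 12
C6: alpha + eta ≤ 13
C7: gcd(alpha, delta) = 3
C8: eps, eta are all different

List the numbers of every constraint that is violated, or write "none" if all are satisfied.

Constraints 4, 7, and 8 are violated.

C1: alpha = 3 = 3 (first disjunct)  ✓
C2: 2eta + 2delta = 2(8) + 2(4) = 24  ✓
C3: values 4 ≤ 8 ≤ 15  ✓
C4: |3 − 4| = 1, not 4  ✗
C5: delta + eta = 4 + 8 = 12  ✓
C6: alpha + eta = 3 + 8 = 11; 11 ≤ 13  ✓
C7: gcd(3, 4) = 1, not 3  ✗
C8: eps = eta = 8, not all different  ✗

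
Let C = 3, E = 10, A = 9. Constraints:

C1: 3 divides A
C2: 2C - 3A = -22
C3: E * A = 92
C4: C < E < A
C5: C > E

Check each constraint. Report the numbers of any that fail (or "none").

The assignment fails constraints 2, 3, 4, and 5.

C1: 9 / 3 = 3, so 3 divides 9  OK
C2: 2C - 3A = 2(3) - 3(9) = -21, not -22  FAIL
C3: E * A = 10 * 9 = 90, not 92  FAIL
C4: values 3, 10, 9; E = 10 is not < A = 9  FAIL
C5: C = 3, E = 10; 3 ≤ 10 (want >)  FAIL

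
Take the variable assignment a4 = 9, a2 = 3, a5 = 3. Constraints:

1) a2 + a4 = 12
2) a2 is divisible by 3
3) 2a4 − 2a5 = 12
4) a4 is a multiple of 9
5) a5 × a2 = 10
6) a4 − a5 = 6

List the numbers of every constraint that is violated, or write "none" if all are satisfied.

1) a2 + a4 = 3 + 9 = 12 — holds.
2) 3 / 3 = 1, so 3 divides 3 — holds.
3) 2a4 − 2a5 = 2(9) − 2(3) = 12 — holds.
4) 9 / 9 = 1, so 9 divides 9 — holds.
5) a5 × a2 = 3 × 3 = 9, not 10 — does not hold.
6) a4 − a5 = 9 − 3 = 6 — holds.

Constraint 5 does not hold.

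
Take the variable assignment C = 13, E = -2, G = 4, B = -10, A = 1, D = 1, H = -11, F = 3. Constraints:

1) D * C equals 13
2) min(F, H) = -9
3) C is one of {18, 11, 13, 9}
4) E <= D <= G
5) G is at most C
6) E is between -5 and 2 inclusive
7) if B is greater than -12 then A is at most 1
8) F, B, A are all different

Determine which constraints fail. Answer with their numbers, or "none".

Violated: 2.

1) D * C = 1 * 13 = 13 — satisfied.
2) min(3, -11) = -11, not -9 — violated.
3) C = 13 is in {18, 11, 13, 9} — satisfied.
4) values -2 <= 1 <= 4 — satisfied.
5) G = 4, C = 13; 4 ≤ 13 — satisfied.
6) E = -2 lies in [-5, 2] — satisfied.
7) B = -10 > -12, so we need A ≤ 1; A = 1 ≤ 1 — satisfied.
8) values 3, -10, 1 are pairwise distinct — satisfied.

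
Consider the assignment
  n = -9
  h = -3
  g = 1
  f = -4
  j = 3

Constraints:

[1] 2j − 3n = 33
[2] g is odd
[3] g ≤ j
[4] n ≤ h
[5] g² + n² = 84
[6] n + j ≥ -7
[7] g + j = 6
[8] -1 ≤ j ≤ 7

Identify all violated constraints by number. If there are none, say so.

The assignment fails constraints 5, 7.

[1] 2j − 3n = 2(3) − 3(-9) = 33  OK
[2] g = 1 is odd  OK
[3] g = 1, j = 3; 1 ≤ 3  OK
[4] n = -9, h = -3; -9 ≤ -3  OK
[5] g² + n² = 1² + (-9)² = 1 + 81 = 82, not 84  FAIL
[6] n + j = -9 + 3 = -6; -6 ≥ -7  OK
[7] g + j = 1 + 3 = 4, not 6  FAIL
[8] j = 3 lies in [-1, 7]  OK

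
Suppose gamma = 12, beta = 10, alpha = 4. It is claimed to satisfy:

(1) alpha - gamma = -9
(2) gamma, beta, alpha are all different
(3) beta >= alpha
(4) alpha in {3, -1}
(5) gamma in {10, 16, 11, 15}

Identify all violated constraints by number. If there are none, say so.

The assignment fails constraints 1, 4, and 5.

(1) alpha - gamma = 4 - 12 = -8, not -9  FAIL
(2) values 12, 10, 4 are pairwise distinct  OK
(3) beta = 10, alpha = 4; 10 ≥ 4  OK
(4) alpha = 4 is not in {3, -1}  FAIL
(5) gamma = 12 is not in {10, 16, 11, 15}  FAIL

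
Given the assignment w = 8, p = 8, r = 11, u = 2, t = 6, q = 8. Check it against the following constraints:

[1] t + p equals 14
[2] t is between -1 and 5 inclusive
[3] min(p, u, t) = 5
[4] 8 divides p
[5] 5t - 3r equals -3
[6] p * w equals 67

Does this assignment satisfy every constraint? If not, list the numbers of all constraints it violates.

[1] t + p = 6 + 8 = 14  ✔
[2] t = 6 is outside [-1, 5]  ✘
[3] min(8, 2, 6) = 2, not 5  ✘
[4] 8 / 8 = 1, so 8 divides 8  ✔
[5] 5t - 3r = 5(6) - 3(11) = -3  ✔
[6] p * w = 8 * 8 = 64, not 67  ✘

The assignment fails constraints 2, 3, and 6.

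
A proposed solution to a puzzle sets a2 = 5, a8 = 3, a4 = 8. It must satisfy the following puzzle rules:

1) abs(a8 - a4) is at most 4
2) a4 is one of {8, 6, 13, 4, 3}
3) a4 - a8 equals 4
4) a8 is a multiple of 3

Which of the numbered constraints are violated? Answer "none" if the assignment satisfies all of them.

Constraints 1 and 3 are violated.

1) abs(3 - 8) = 5; 5 > 4, exceeds bound 4  ✗
2) a4 = 8 is in {8, 6, 13, 4, 3}  ✓
3) a4 - a8 = 8 - 3 = 5, not 4  ✗
4) 3 / 3 = 1, so 3 divides 3  ✓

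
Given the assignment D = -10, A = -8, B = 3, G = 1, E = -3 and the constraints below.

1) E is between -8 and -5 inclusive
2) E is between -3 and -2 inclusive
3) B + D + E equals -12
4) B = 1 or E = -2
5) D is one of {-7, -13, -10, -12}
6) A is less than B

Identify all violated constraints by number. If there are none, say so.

1) E = -3 is outside [-8, -5] — does not hold.
2) E = -3 lies in [-3, -2] — holds.
3) B + D + E = 3 + (-10) + (-3) = -10, not -12 — does not hold.
4) B = 3 ≠ 1 and E = -3 ≠ -2; both disjuncts false — does not hold.
5) D = -10 is in {-7, -13, -10, -12} — holds.
6) A = -8, B = 3; -8 < 3 — holds.

Constraints 1, 3, and 4 are violated.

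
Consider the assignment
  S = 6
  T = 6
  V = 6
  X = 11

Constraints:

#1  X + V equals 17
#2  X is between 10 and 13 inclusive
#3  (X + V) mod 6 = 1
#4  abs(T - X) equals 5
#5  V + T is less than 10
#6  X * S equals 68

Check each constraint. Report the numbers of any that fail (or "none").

#1 X + V = 11 + 6 = 17  holds
#2 X = 11 lies in [10, 13]  holds
#3 X + V = 17; 17 mod 6 = 5, not 1  fails
#4 abs(6 - 11) = 5  holds
#5 V + T = 6 + 6 = 12; 12 ≥ 10, bound 10 not met  fails
#6 X * S = 11 * 6 = 66, not 68  fails

Constraints 3, 5, 6 are violated.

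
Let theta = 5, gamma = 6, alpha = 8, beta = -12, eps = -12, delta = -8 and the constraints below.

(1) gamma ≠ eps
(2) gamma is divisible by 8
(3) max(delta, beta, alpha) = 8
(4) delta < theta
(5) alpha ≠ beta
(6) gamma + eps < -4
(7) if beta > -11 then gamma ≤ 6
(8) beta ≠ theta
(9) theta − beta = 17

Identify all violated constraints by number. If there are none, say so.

(1) gamma = 6, eps = -12; distinct — OK.
(2) 6 = 8×0 + 6, so 8 does not divide 6 — violated.
(3) max(-8, -12, 8) = 8 — OK.
(4) delta = -8, theta = 5; -8 < 5 — OK.
(5) alpha = 8, beta = -12; distinct — OK.
(6) gamma + eps = 6 + (-12) = -6; -6 < -4 — OK.
(7) beta = -12, not > -11; antecedent false, conditional vacuously true — OK.
(8) beta = -12, theta = 5; distinct — OK.
(9) theta − beta = 5 − (-12) = 17 — OK.

Violated: 2.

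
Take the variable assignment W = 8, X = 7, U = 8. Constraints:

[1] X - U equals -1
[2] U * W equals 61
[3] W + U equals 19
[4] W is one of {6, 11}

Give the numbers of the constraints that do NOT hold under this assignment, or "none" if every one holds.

Constraints 2, 3, and 4 are violated.

[1] X - U = 7 - 8 = -1 — satisfied.
[2] U * W = 8 * 8 = 64, not 61 — violated.
[3] W + U = 8 + 8 = 16, not 19 — violated.
[4] W = 8 is not in {6, 11} — violated.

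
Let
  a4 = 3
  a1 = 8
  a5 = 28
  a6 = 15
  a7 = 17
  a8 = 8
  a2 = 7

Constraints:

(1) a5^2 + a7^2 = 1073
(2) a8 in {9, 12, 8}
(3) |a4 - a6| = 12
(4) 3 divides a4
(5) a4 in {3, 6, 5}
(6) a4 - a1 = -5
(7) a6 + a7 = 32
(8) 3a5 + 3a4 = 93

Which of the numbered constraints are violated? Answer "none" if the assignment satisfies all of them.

(1) a5^2 + a7^2 = 28^2 + 17^2 = 784 + 289 = 1073 — OK.
(2) a8 = 8 is in {9, 12, 8} — OK.
(3) |3 - 15| = 12 — OK.
(4) 3 / 3 = 1, so 3 divides 3 — OK.
(5) a4 = 3 is in {3, 6, 5} — OK.
(6) a4 - a1 = 3 - 8 = -5 — OK.
(7) a6 + a7 = 15 + 17 = 32 — OK.
(8) 3a5 + 3a4 = 3(28) + 3(3) = 93 — OK.

All constraints are satisfied.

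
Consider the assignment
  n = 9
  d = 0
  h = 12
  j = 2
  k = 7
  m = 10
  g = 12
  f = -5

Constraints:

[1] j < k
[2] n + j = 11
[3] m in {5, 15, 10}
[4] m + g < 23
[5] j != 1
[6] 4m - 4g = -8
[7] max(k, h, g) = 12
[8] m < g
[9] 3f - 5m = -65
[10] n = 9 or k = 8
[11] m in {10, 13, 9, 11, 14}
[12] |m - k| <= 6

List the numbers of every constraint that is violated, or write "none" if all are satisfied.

The assignment satisfies every constraint.

[1] j = 2, k = 7; 2 < 7  yes
[2] n + j = 9 + 2 = 11  yes
[3] m = 10 is in {5, 15, 10}  yes
[4] m + g = 10 + 12 = 22; 22 < 23  yes
[5] j = 2, and 2 ≠ 1  yes
[6] 4m - 4g = 4(10) - 4(12) = -8  yes
[7] max(7, 12, 12) = 12  yes
[8] m = 10, g = 12; 10 < 12  yes
[9] 3f - 5m = 3(-5) - 5(10) = -65  yes
[10] n = 9 = 9 (first disjunct)  yes
[11] m = 10 is in {10, 13, 9, 11, 14}  yes
[12] |10 - 7| = 3; 3 ≤ 6  yes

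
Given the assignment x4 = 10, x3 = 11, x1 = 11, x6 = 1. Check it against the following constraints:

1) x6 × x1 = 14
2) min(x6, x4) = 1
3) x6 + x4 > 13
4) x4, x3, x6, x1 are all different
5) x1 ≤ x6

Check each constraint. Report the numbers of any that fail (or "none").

1) x6 × x1 = 1 × 11 = 11, not 14 — violated.
2) min(1, 10) = 1 — satisfied.
3) x6 + x4 = 1 + 10 = 11; 11 ≤ 13, bound 13 not met — violated.
4) x3 = x1 = 11, not all different — violated.
5) x1 = 11, x6 = 1; 11 > 1 (want ≤) — violated.

Constraints 1, 3, 4, 5 do not hold.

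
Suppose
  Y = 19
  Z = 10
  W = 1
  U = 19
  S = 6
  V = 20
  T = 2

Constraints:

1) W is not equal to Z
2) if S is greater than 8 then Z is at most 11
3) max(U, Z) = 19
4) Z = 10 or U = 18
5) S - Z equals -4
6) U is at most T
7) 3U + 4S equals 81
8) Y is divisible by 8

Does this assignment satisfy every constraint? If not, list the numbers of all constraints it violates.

Constraints 6, 8 are violated.

1) W = 1, Z = 10; distinct — OK.
2) S = 6, not > 8; antecedent false, conditional vacuously true — OK.
3) max(19, 10) = 19 — OK.
4) Z = 10 = 10 (first disjunct) — OK.
5) S - Z = 6 - 10 = -4 — OK.
6) U = 19, T = 2; 19 > 2 (want ≤) — violated.
7) 3U + 4S = 3(19) + 4(6) = 81 — OK.
8) 19 = 8*2 + 3, so 8 does not divide 19 — violated.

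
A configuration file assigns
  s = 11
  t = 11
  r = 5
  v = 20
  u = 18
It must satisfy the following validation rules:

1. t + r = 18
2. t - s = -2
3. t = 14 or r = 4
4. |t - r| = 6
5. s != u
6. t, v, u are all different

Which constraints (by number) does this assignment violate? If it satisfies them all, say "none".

1. t + r = 11 + 5 = 16, not 18 — does not hold.
2. t - s = 11 - 11 = 0, not -2 — does not hold.
3. t = 11 ≠ 14 and r = 5 ≠ 4; both disjuncts false — does not hold.
4. |11 - 5| = 6 — holds.
5. s = 11, u = 18; distinct — holds.
6. values 11, 20, 18 are pairwise distinct — holds.

Violated: 1, 2, and 3.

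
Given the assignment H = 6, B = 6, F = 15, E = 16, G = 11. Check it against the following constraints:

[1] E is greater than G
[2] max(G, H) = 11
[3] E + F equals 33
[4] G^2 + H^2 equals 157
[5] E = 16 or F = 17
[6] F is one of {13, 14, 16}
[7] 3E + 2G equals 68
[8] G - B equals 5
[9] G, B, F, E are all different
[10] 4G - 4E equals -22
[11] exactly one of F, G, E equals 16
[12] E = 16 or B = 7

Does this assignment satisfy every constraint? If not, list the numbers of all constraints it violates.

[1] E = 16, G = 11; 16 > 11  ✔
[2] max(11, 6) = 11  ✔
[3] E + F = 16 + 15 = 31, not 33  ✘
[4] G^2 + H^2 = 11^2 + 6^2 = 121 + 36 = 157  ✔
[5] E = 16 = 16 (first disjunct)  ✔
[6] F = 15 is not in {13, 14, 16}  ✘
[7] 3E + 2G = 3(16) + 2(11) = 70, not 68  ✘
[8] G - B = 11 - 6 = 5  ✔
[9] values 11, 6, 15, 16 are pairwise distinct  ✔
[10] 4G - 4E = 4(11) - 4(16) = -20, not -22  ✘
[11] F=15, G=11, E=16; 1 of them equals 16  ✔
[12] E = 16 = 16 (first disjunct)  ✔

Violated: 3, 6, 7, and 10.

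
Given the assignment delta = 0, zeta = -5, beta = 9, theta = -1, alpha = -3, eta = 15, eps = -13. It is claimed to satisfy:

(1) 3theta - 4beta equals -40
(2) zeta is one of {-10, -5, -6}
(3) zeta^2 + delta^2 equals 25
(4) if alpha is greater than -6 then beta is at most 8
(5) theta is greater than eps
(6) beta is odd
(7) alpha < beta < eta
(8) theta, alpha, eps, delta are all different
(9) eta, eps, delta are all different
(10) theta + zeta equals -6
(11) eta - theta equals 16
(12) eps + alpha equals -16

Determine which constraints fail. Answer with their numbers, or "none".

(1) 3theta - 4beta = 3(-1) - 4(9) = -39, not -40 — violated.
(2) zeta = -5 is in {-10, -5, -6} — satisfied.
(3) zeta^2 + delta^2 = (-5)^2 + 0^2 = 25 + 0 = 25 — satisfied.
(4) alpha = -3 > -6, so we need beta ≤ 8; but beta = 9 > 8 — violated.
(5) theta = -1, eps = -13; -1 > -13 — satisfied.
(6) beta = 9 is odd — satisfied.
(7) values -3 < 9 < 15 — satisfied.
(8) values -1, -3, -13, 0 are pairwise distinct — satisfied.
(9) values 15, -13, 0 are pairwise distinct — satisfied.
(10) theta + zeta = -1 + (-5) = -6 — satisfied.
(11) eta - theta = 15 - (-1) = 16 — satisfied.
(12) eps + alpha = -13 + (-3) = -16 — satisfied.

Constraints 1 and 4 do not hold.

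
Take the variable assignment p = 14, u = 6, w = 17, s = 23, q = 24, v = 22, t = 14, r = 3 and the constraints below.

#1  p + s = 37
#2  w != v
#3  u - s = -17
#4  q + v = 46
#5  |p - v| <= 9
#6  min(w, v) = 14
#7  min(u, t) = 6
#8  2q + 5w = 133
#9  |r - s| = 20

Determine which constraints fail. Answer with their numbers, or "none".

Violated: 6.

#1 p + s = 14 + 23 = 37 — OK.
#2 w = 17, v = 22; distinct — OK.
#3 u - s = 6 - 23 = -17 — OK.
#4 q + v = 24 + 22 = 46 — OK.
#5 |14 - 22| = 8; 8 ≤ 9 — OK.
#6 min(17, 22) = 17, not 14 — violated.
#7 min(6, 14) = 6 — OK.
#8 2q + 5w = 2(24) + 5(17) = 133 — OK.
#9 |3 - 23| = 20 — OK.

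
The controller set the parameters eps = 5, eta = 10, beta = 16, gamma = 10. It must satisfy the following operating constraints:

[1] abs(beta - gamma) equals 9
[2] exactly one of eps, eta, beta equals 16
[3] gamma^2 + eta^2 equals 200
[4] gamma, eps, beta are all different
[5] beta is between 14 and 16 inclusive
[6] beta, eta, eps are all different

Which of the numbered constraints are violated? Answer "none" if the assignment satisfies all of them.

[1] abs(16 - 10) = 6, not 9 — fails.
[2] eps=5, eta=10, beta=16; 1 of them equals 16 — holds.
[3] gamma^2 + eta^2 = 10^2 + 10^2 = 100 + 100 = 200 — holds.
[4] values 10, 5, 16 are pairwise distinct — holds.
[5] beta = 16 lies in [14, 16] — holds.
[6] values 16, 10, 5 are pairwise distinct — holds.

Constraint 1 is violated.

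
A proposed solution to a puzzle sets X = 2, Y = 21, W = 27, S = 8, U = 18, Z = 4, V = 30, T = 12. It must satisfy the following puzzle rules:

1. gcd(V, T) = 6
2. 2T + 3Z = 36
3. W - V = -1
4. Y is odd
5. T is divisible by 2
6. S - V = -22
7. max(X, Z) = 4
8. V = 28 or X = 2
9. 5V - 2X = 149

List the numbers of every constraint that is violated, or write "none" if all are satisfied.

The assignment fails constraints 3 and 9.

1. gcd(30, 12) = 6 — holds.
2. 2T + 3Z = 2(12) + 3(4) = 36 — holds.
3. W - V = 27 - 30 = -3, not -1 — fails.
4. Y = 21 is odd — holds.
5. 12 / 2 = 6, so 2 divides 12 — holds.
6. S - V = 8 - 30 = -22 — holds.
7. max(2, 4) = 4 — holds.
8. V = 30 ≠ 28, but X = 2 = 2 (second disjunct) — holds.
9. 5V - 2X = 5(30) - 2(2) = 146, not 149 — fails.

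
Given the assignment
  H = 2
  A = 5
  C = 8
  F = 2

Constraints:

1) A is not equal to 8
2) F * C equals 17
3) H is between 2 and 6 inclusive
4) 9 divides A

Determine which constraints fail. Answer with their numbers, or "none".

1) A = 5, and 5 ≠ 8 — holds.
2) F * C = 2 * 8 = 16, not 17 — does not hold.
3) H = 2 lies in [2, 6] — holds.
4) 5 = 9*0 + 5, so 9 does not divide 5 — does not hold.

Constraints 2, 4 are violated.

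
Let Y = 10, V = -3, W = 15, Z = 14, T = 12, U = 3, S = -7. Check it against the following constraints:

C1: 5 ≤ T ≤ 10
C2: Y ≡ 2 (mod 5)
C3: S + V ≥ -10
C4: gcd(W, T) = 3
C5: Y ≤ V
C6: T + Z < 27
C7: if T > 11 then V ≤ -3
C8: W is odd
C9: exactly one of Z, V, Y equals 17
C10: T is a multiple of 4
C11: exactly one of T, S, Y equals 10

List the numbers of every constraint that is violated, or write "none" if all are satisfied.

Constraints 1, 2, 5, and 9 are violated.

C1: T = 12 is outside [5, 10]  ✘
C2: 10 mod 5 = 0, not 2  ✘
C3: S + V = -7 + (-3) = -10; -10 ≥ -10  ✔
C4: gcd(15, 12) = 3  ✔
C5: Y = 10, V = -3; 10 > -3 (want ≤)  ✘
C6: T + Z = 12 + 14 = 26; 26 < 27  ✔
C7: T = 12 > 11, so we need V ≤ -3; V = -3 ≤ -3  ✔
C8: W = 15 is odd  ✔
C9: Z=14, V=-3, Y=10; 0 of them equal 17, not exactly one  ✘
C10: 12 / 4 = 3, so 4 divides 12  ✔
C11: T=12, S=-7, Y=10; 1 of them equals 10  ✔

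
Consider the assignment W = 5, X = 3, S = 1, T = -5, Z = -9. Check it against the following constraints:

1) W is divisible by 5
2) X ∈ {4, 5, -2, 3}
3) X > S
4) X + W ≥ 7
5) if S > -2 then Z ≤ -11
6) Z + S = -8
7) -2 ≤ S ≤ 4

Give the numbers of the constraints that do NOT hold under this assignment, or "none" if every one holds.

No — constraint 5 is not satisfied.

1) 5 / 5 = 1, so 5 divides 5 — OK.
2) X = 3 is in {4, 5, -2, 3} — OK.
3) X = 3, S = 1; 3 > 1 — OK.
4) X + W = 3 + 5 = 8; 8 ≥ 7 — OK.
5) S = 1 > -2, so we need Z ≤ -11; but Z = -9 > -11 — violated.
6) Z + S = -9 + 1 = -8 — OK.
7) S = 1 lies in [-2, 4] — OK.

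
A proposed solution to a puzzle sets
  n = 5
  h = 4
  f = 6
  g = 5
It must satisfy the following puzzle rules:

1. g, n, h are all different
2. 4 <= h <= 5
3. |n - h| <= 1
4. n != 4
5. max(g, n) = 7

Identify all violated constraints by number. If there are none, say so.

The assignment fails constraints 1, 5.

1. g = n = 5, not all different — fails.
2. h = 4 lies in [4, 5] — holds.
3. |5 - 4| = 1; 1 ≤ 1 — holds.
4. n = 5, and 5 ≠ 4 — holds.
5. max(5, 5) = 5, not 7 — fails.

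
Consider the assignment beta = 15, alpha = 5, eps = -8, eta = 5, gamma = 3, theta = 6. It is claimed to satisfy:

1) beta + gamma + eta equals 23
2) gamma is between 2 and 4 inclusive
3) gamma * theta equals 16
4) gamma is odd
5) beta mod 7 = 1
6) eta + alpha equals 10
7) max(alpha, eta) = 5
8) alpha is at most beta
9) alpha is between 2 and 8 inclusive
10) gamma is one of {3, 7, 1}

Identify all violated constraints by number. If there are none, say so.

1) beta + gamma + eta = 15 + 3 + 5 = 23 — holds.
2) gamma = 3 lies in [2, 4] — holds.
3) gamma * theta = 3 * 6 = 18, not 16 — fails.
4) gamma = 3 is odd — holds.
5) 15 mod 7 = 1 — holds.
6) eta + alpha = 5 + 5 = 10 — holds.
7) max(5, 5) = 5 — holds.
8) alpha = 5, beta = 15; 5 ≤ 15 — holds.
9) alpha = 5 lies in [2, 8] — holds.
10) gamma = 3 is in {3, 7, 1} — holds.

Constraint 3 is violated.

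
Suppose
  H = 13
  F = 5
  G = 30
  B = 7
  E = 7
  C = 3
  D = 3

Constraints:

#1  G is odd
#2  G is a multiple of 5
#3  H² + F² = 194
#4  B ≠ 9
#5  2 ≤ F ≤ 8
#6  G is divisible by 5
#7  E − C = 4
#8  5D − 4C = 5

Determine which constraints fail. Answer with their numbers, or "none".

#1 G = 30 is even — does not hold.
#2 30 / 5 = 6, so 5 divides 30 — holds.
#3 H² + F² = 13² + 5² = 169 + 25 = 194 — holds.
#4 B = 7, and 7 ≠ 9 — holds.
#5 F = 5 lies in [2, 8] — holds.
#6 30 / 5 = 6, so 5 divides 30 — holds.
#7 E − C = 7 − 3 = 4 — holds.
#8 5D − 4C = 5(3) − 4(3) = 3, not 5 — does not hold.

Violated: 1 and 8.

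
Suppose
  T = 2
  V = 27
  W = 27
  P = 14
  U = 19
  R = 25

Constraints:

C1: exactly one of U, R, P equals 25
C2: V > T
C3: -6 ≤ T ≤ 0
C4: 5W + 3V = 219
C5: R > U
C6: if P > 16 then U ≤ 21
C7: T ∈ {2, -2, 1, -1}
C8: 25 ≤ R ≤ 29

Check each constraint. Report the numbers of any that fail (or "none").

C1: U=19, R=25, P=14; 1 of them equals 25  ✔
C2: V = 27, T = 2; 27 > 2  ✔
C3: T = 2 is outside [-6, 0]  ✘
C4: 5W + 3V = 5(27) + 3(27) = 216, not 219  ✘
C5: R = 25, U = 19; 25 > 19  ✔
C6: P = 14, not > 16; antecedent false, conditional vacuously true  ✔
C7: T = 2 is in {2, -2, 1, -1}  ✔
C8: R = 25 lies in [25, 29]  ✔

Constraints 3 and 4 are violated.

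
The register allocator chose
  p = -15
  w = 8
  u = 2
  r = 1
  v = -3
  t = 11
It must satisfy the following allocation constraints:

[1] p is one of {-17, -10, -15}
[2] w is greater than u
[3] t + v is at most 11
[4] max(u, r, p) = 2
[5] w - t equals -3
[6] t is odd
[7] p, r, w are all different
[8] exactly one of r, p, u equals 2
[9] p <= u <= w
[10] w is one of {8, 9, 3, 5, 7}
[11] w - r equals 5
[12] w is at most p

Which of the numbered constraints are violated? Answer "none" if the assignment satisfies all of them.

[1] p = -15 is in {-17, -10, -15}  yes
[2] w = 8, u = 2; 8 > 2  yes
[3] t + v = 11 + (-3) = 8; 8 ≤ 11  yes
[4] max(2, 1, -15) = 2  yes
[5] w - t = 8 - 11 = -3  yes
[6] t = 11 is odd  yes
[7] values -15, 1, 8 are pairwise distinct  yes
[8] r=1, p=-15, u=2; 1 of them equals 2  yes
[9] values -15 <= 2 <= 8  yes
[10] w = 8 is in {8, 9, 3, 5, 7}  yes
[11] w - r = 8 - 1 = 7, not 5  no
[12] w = 8, p = -15; 8 > -15 (want ≤)  no

No — constraints 11, 12 are not satisfied.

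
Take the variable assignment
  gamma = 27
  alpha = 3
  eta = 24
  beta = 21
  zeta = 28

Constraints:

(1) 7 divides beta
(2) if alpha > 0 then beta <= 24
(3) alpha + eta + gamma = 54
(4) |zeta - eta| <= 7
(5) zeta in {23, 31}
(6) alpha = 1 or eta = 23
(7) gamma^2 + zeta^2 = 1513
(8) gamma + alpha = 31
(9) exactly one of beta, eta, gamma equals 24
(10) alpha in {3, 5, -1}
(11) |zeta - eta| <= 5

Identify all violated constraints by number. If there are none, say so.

(1) 21 / 7 = 3, so 7 divides 21 — satisfied.
(2) alpha = 3 > 0, so we need beta ≤ 24; beta = 21 ≤ 24 — satisfied.
(3) alpha + eta + gamma = 3 + 24 + 27 = 54 — satisfied.
(4) |28 - 24| = 4; 4 ≤ 7 — satisfied.
(5) zeta = 28 is not in {23, 31} — violated.
(6) alpha = 3 ≠ 1 and eta = 24 ≠ 23; both disjuncts false — violated.
(7) gamma^2 + zeta^2 = 27^2 + 28^2 = 729 + 784 = 1513 — satisfied.
(8) gamma + alpha = 27 + 3 = 30, not 31 — violated.
(9) beta=21, eta=24, gamma=27; 1 of them equals 24 — satisfied.
(10) alpha = 3 is in {3, 5, -1} — satisfied.
(11) |28 - 24| = 4; 4 ≤ 5 — satisfied.

Constraints 5, 6, and 8 do not hold.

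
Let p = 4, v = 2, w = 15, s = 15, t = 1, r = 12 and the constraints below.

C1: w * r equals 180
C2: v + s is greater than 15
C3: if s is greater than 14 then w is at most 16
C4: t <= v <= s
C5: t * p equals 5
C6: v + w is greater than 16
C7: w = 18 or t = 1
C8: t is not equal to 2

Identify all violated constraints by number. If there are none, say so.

C1: w * r = 15 * 12 = 180 — OK.
C2: v + s = 2 + 15 = 17; 17 > 15 — OK.
C3: s = 15 > 14, so we need w ≤ 16; w = 15 ≤ 16 — OK.
C4: values 1 <= 2 <= 15 — OK.
C5: t * p = 1 * 4 = 4, not 5 — violated.
C6: v + w = 2 + 15 = 17; 17 > 16 — OK.
C7: w = 15 ≠ 18, but t = 1 = 1 (second disjunct) — OK.
C8: t = 1, and 1 ≠ 2 — OK.

Constraint 5 does not hold.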